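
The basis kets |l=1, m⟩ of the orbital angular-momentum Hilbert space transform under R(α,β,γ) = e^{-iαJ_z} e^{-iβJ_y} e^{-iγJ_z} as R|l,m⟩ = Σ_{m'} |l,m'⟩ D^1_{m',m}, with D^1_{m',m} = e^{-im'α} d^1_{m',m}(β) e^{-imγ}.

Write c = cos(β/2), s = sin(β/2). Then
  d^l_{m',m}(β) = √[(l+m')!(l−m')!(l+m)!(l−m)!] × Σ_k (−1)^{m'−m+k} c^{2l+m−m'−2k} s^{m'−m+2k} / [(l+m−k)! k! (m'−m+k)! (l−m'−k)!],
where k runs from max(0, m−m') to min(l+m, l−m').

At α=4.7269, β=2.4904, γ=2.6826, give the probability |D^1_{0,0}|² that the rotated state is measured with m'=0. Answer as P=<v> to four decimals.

P=0.6326

First d^1_{0,0}(β=2.4904), then the phase factors e^{-i(0)α} and e^{-i(0)γ}:
Half-angle: c=0.319874, s=0.947460. N=√(1·1·1·1)=1.000000
k∈{0,1} keeps every argument non-negative
  k=0: (−1)^0·1.0000/(1)·0.3199^2·0.9475^0 = +0.102319
  k=1: (−1)^1·1.0000/(1)·0.3199^0·0.9475^2 = -0.897681
d^1_{0,0}(2.4904) = +0.102319 -0.897681 = -0.795361
|D^1_{0,0}|² = |d^1_{0,0}(β)|² = (-0.795361)² = 0.632600 (the z-rotation phases have unit modulus)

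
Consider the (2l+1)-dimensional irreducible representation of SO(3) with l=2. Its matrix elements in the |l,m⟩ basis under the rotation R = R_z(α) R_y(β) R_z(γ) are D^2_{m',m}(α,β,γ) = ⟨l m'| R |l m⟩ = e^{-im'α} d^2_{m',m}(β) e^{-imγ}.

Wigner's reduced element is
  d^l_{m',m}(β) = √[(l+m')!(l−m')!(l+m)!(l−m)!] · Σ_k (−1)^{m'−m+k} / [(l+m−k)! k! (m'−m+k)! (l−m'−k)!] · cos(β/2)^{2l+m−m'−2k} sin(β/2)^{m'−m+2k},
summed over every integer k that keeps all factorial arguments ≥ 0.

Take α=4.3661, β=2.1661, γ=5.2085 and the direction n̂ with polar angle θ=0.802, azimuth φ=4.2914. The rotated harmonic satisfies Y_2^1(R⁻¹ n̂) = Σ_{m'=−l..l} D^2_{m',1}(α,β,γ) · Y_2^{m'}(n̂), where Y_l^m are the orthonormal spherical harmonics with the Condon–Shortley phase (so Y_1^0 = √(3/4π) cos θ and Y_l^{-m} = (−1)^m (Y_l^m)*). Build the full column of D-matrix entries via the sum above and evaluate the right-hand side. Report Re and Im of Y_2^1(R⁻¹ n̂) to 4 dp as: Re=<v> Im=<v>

Re=0.0658 Im=0.1392

Need the full column D^2_{m',1} for m'=−2..2 at α=4.3661, β=2.1661, γ=5.2085.
cos(β/2)=0.468636, sin(β/2)=0.883391
d^2_{-2,1}: single k=3 term ⇒ +0.646138;  D = -0.599539-0.240930i
d^2_{-1,1}: k∈[2..3] ⇒ +0.514161 -0.608993 = -0.094832;  D = -0.063127+0.070768i
d^2_{0,1}: k∈[1..2] ⇒ +0.222708 -0.791354 = -0.568646;  D = -0.270680-0.500090i
d^2_{1,1}: k∈[0..1] ⇒ +0.048233 -0.514161 = -0.465928;  D = +0.460709-0.069545i
d^2_{2,1}: single k=0 term ⇒ -0.181840;  D = -0.035496+0.178342i
Y_2^{m'}(θ=0.802,φ=4.2914) and Σ D·Y over m':
  (-0.5995-0.2409i)·(-0.1329-0.1489i)  (-0.0631+0.0708i)·(-0.1578+0.3524i)  (-0.2707-0.5001i)·(+0.1420+0.0000i)  (+0.4607-0.0695i)·(+0.1578+0.3524i)  (-0.0355+0.1783i)·(-0.1329+0.1489i)
Y_2^1(R⁻¹ n̂) = +0.065764+0.139222i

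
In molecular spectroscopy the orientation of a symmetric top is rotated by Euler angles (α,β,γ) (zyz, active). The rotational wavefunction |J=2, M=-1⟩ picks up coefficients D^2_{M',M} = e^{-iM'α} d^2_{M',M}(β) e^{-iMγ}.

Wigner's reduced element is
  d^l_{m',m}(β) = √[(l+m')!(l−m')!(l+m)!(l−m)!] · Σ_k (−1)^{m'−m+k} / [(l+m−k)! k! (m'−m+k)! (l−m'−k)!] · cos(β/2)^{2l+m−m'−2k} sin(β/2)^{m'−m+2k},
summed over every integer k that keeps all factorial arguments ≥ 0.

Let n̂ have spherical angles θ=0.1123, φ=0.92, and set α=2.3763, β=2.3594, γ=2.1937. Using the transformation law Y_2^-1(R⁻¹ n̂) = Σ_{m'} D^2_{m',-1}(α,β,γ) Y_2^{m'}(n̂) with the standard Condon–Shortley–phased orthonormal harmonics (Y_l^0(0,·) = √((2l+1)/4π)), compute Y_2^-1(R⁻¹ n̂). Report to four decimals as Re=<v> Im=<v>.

Need the full column D^2_{m',-1} for m'=−2..2 at α=2.3763, β=2.3594, γ=2.1937.
cos(β/2)=0.381202, sin(β/2)=0.924492
d^2_{-2,-1}: single k=1 term ⇒ +0.102423;  D = +0.080718+0.063049i
d^2_{-1,-1}: k∈[0..1] ⇒ +0.021116 -0.372596 = -0.351479;  D = +0.049878+0.347922i
d^2_{0,-1}: k∈[0..1] ⇒ -0.125443 +0.737802 = +0.612360;  D = -0.357248+0.497351i
d^2_{1,-1}: k∈[0..1] ⇒ +0.372596 -0.730486 = -0.357890;  D = -0.351940+0.064988i
d^2_{2,-1}: single k=0 term ⇒ -0.602413;  D = +0.503005+0.331492i
Y_2^{m'}(θ=0.1123,φ=0.92) and Σ D·Y over m':
  (+0.0807+0.0630i)·(-0.0013-0.0047i)  (+0.0499+0.3479i)·(+0.0521-0.0684i)  (-0.3572+0.4974i)·(+0.6189+0.0000i)  (-0.3519+0.0650i)·(-0.0521-0.0684i)  (+0.5030+0.3315i)·(-0.0013+0.0047i)
Y_2^-1(R⁻¹ n̂) = -0.173906+0.344698i

Re=-0.1739 Im=0.3447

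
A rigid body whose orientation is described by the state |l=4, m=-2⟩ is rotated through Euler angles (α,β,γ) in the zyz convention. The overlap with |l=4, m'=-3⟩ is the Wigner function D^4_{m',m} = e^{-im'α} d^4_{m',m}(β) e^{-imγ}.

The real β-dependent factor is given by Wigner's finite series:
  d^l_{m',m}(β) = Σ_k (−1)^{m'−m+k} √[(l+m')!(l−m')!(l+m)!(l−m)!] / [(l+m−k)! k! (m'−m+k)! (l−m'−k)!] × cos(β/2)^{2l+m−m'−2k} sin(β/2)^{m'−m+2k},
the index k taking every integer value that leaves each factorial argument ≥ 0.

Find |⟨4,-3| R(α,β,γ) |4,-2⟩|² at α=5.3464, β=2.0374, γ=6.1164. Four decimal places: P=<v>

P=0.0577

D^4_{-3,-2}(5.3464,2.0374,6.1164) = e^{-i·-3·5.3464}·d^4_{-3,-2}(2.0374)·e^{-i·-2·6.1164}. Compute d first:
c=cos(2.0374/2)=0.524473, s=sin(2.0374/2)=0.851427; N=√[1·5040·2·720]=2693.993318
k∈{1,2} keeps every argument non-negative
  k=1: (−1)^0·2693.9933/(720)·0.5245^7·0.8514^1 = +0.034776
  k=2: (−1)^1·2693.9933/(240)·0.5245^5·0.8514^3 = -0.274944
d^4_{-3,-2}(2.0374) = +0.034776 -0.274944 = -0.240168
|D^4_{-3,-2}|² = |d^4_{-3,-2}(β)|² = (-0.240168)² = 0.057681 (the z-rotation phases have unit modulus)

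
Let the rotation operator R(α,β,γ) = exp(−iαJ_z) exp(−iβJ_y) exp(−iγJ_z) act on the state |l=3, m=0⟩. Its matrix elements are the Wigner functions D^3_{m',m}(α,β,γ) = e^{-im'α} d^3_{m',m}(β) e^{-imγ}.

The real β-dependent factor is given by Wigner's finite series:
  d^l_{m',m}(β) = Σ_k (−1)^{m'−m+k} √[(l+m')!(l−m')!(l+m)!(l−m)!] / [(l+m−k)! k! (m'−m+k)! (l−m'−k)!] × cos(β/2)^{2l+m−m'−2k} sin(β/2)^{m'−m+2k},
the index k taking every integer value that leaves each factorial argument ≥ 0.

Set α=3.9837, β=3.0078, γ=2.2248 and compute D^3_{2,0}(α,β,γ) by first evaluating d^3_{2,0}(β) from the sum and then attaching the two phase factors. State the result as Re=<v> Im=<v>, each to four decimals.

Re=0.0027 Im=0.0240

First d^3_{2,0}(β=3.0078), then the phase factors e^{-i(2)α} and e^{-i(0)γ}:
With c≡cos(β/2)=0.066846 and s≡sin(β/2)=0.997763, N=[120·1·6·6]^{1/2}=65.726707
k: max(0,(0)−(2))=0 … min(3+(0),3−(2))=1
  k=0: (−1)^2·65.7267/(12)·0.0668^4·0.9978^2 = +0.000109
  k=1: (−1)^3·65.7267/(12)·0.0668^2·0.9978^4 = -0.024256
d^3_{2,0}(3.0078) = +0.000109 -0.024256 = -0.024148
Attach z-rotation phases: D = e^{-i(2)(3.9837)}·(-0.024148)·e^{-i(0)(2.2248)} = +0.002733+0.023992i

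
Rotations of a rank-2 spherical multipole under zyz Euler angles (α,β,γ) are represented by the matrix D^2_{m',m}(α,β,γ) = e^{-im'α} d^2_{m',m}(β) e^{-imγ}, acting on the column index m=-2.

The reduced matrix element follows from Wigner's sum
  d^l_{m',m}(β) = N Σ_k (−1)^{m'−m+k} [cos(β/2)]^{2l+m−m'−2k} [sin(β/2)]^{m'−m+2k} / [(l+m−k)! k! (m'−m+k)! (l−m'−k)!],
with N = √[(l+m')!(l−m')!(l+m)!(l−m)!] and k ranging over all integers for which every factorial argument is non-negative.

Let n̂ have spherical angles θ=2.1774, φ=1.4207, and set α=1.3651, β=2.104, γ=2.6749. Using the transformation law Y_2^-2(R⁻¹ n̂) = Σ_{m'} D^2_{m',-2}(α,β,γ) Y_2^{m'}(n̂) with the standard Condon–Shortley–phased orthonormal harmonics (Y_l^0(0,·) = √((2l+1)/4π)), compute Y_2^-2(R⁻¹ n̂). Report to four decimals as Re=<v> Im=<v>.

Need the full column D^2_{m',-2} for m'=−2..2 at α=1.3651, β=2.104, γ=2.6749.
cos(β/2)=0.495835, sin(β/2)=0.868417
d^2_{-2,-2}: single k=0 term ⇒ +0.060443;  D = -0.013545+0.058906i
d^2_{-1,-2}: single k=0 term ⇒ -0.211724;  D = -0.192298-0.088591i
d^2_{0,-2}: single k=0 term ⇒ +0.454158;  D = +0.270277-0.364979i
d^2_{1,-2}: single k=0 term ⇒ -0.649459;  D = +0.431985+0.484960i
d^2_{2,-2}: single k=0 term ⇒ +0.568738;  D = -0.492998+0.283578i
Y_2^{m'}(θ=2.1774,φ=1.4207) and Σ D·Y over m':
  (-0.0135+0.0589i)·(-0.2491-0.0771i)  (-0.1923-0.0886i)·(-0.0541+0.3578i)  (+0.2703-0.3650i)·(-0.0079+0.0000i)  (+0.4320+0.4850i)·(+0.0541+0.3578i)  (-0.4930+0.2836i)·(-0.2491+0.0771i)
Y_2^-2(R⁻¹ n̂) = -0.001318-0.002605i

Re=-0.0013 Im=-0.0026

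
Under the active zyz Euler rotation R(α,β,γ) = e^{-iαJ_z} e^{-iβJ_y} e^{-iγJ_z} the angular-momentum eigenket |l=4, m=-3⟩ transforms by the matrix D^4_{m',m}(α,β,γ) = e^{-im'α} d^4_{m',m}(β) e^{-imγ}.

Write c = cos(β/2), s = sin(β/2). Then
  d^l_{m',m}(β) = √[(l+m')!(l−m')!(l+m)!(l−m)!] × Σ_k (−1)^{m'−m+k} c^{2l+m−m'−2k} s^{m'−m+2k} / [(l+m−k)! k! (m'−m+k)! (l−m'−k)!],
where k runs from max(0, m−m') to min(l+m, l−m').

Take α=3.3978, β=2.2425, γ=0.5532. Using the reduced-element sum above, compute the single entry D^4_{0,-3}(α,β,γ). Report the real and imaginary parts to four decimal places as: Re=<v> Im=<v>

Re=-0.0392 Im=0.4397

Split into d^4_{0,-3}(β=2.2425) × two z-phases.
c=cos(2.2425/2)=0.434557, s=sin(2.2425/2)=0.900644; N=√[24·24·1·5040]=1703.830978
The bounds max(0,m−m')=0 and min(l+m,l−m')=1 give 2 terms
  k=0: (−1)^3·1703.8310/(144)·0.4346^5·0.9006^3 = -0.133955
  k=1: (−1)^4·1703.8310/(144)·0.4346^3·0.9006^5 = +0.575401
d^4_{0,-3}(2.2425) = -0.133955 +0.575401 = +0.441447
Attach z-rotation phases: D = e^{-i(0)(3.3978)}·(+0.441447)·e^{-i(-3)(0.5532)} = -0.039151+0.439707i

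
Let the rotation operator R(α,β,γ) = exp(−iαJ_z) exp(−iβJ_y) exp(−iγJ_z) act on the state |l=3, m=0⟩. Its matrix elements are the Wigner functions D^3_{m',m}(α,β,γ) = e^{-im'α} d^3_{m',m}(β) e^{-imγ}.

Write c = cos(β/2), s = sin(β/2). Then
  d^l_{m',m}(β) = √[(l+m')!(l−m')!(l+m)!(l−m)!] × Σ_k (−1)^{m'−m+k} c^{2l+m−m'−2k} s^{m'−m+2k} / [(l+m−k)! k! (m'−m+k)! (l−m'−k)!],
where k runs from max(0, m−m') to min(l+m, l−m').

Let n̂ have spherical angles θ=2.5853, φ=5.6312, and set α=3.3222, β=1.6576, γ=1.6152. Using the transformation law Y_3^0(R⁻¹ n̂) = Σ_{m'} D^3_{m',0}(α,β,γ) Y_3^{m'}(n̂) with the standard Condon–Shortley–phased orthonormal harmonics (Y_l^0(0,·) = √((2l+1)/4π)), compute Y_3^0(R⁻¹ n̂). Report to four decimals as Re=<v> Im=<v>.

Re=0.2728 Im=0.0000

Need the full column D^3_{m',0} for m'=−3..3 at α=3.3222, β=1.6576, γ=1.6152.
cos(β/2)=0.675761, sin(β/2)=0.737121
d^3_{-3,0}: single k=3 term ⇒ +0.552727;  D = -0.473560-0.285040i
d^3_{-2,0}: k∈[2..3] ⇒ +0.620598 -0.738417 = -0.117819;  D = -0.110216-0.041639i
d^3_{-1,0}: k∈[1..3] ⇒ +0.359827 -1.284420 +0.509422 = -0.415171;  D = +0.408418+0.074576i
d^3_{0,0}: k∈[0..3] ⇒ +0.095227 -1.019746 +1.213343 -0.160410 = +0.128413;  D = +0.128413+0.000000i
d^3_{1,0}: k∈[0..2] ⇒ -0.359827 +1.284420 -0.509422 = +0.415171;  D = -0.408418+0.074576i
d^3_{2,0}: k∈[0..1] ⇒ +0.620598 -0.738417 = -0.117819;  D = -0.110216+0.041639i
d^3_{3,0}: single k=0 term ⇒ -0.552727;  D = +0.473560-0.285040i
Y_3^{m'}(θ=2.5853,φ=5.6312) and Σ D·Y over m':
  (-0.4736-0.2850i)·(-0.0231+0.0569i)  (-0.1102-0.0416i)·(-0.0638-0.2334i)  (+0.4084+0.0746i)·(+0.3535+0.2698i)  (+0.1284+0.0000i)·(-0.1920+0.0000i)  (-0.4084+0.0746i)·(-0.3535+0.2698i)  (-0.1102+0.0416i)·(-0.0638+0.2334i)  (+0.4736-0.2850i)·(+0.0231+0.0569i)
Y_3^0(R⁻¹ n̂) = +0.272774-0.000000i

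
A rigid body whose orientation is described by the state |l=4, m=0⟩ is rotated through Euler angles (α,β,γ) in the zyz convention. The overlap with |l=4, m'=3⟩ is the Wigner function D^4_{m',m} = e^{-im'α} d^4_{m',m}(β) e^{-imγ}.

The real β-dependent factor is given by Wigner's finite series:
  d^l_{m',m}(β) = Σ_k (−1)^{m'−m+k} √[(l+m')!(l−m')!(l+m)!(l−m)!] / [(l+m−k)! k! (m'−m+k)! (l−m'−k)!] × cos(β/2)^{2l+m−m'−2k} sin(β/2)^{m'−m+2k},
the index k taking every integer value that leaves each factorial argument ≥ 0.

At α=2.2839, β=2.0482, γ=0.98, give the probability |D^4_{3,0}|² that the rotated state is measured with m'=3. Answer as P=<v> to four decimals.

P=0.2267

First d^4_{3,0}(β=2.0482), then the phase factors e^{-i(3)α} and e^{-i(0)γ}:
With c≡cos(β/2)=0.519868 and s≡sin(β/2)=0.854247, N=[5040·1·24·24]^{1/2}=1703.830978
k∈{0,1} keeps every argument non-negative
  k=0: (−1)^3·1703.8310/(144)·0.5199^5·0.8542^3 = -0.280078
  k=1: (−1)^4·1703.8310/(144)·0.5199^3·0.8542^5 = +0.756240
d^4_{3,0}(2.0482) = -0.280078 +0.756240 = +0.476162
|D^4_{3,0}|² = |d^4_{3,0}(β)|² = (+0.476162)² = 0.226730 (the z-rotation phases have unit modulus)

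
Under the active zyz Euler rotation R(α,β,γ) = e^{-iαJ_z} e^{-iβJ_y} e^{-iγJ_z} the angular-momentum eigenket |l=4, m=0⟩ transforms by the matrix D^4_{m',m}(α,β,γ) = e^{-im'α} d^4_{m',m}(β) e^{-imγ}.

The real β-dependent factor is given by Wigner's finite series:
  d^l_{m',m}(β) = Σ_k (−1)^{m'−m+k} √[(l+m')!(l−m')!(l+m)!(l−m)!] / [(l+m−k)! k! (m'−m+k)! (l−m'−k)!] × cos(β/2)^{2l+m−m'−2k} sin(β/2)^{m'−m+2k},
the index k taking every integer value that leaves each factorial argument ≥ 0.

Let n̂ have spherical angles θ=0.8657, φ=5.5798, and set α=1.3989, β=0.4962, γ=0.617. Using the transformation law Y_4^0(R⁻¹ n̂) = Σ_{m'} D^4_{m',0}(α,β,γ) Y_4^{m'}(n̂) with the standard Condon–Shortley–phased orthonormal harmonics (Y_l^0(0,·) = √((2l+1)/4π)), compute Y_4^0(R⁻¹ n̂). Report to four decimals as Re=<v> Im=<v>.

Need the full column D^4_{m',0} for m'=−4..4 at α=1.3989, β=0.4962, γ=0.617.
cos(β/2)=0.969381, sin(β/2)=0.245563
d^4_{-4,0}: single k=4 term ⇒ +0.026864;  D = +0.020760-0.017050i
d^4_{-3,0}: k∈[3..4] ⇒ +0.149976 -0.009624 = +0.140352;  D = -0.069212-0.122100i
d^4_{-2,0}: k∈[2..4] ⇒ +0.474692 -0.081230 +0.001955 = +0.395417;  D = -0.372278+0.133279i
d^4_{-1,0}: k∈[1..4] ⇒ +0.883360 -0.340114 +0.021825 -0.000233 = +0.564838;  D = +0.096616+0.556514i
d^4_{0,0}: k∈[0..4] ⇒ +0.779749 -0.800591 +0.115592 -0.003297 +0.000013 = +0.091467;  D = +0.091467+0.000000i
d^4_{1,0}: k∈[0..3] ⇒ -0.883360 +0.340114 -0.021825 +0.000233 = -0.564838;  D = -0.096616+0.556514i
d^4_{2,0}: k∈[0..2] ⇒ +0.474692 -0.081230 +0.001955 = +0.395417;  D = -0.372278-0.133279i
d^4_{3,0}: k∈[0..1] ⇒ -0.149976 +0.009624 = -0.140352;  D = +0.069212-0.122100i
d^4_{4,0}: single k=0 term ⇒ +0.026864;  D = +0.020760+0.017050i
Y_4^{m'}(θ=0.8657,φ=5.5798) and Σ D·Y over m':
  (+0.0208-0.0171i)·(-0.1409+0.0480i)  (-0.0692-0.1221i)·(-0.1840+0.3074i)  (-0.3723+0.1333i)·(+0.0615+0.3714i)  (+0.0966+0.5565i)·(-0.0106-0.0090i)  (+0.0915+0.0000i)·(-0.3624+0.0000i)  (-0.0966+0.5565i)·(+0.0106-0.0090i)  (-0.3723-0.1333i)·(+0.0615-0.3714i)  (+0.0692-0.1221i)·(+0.1840+0.3074i)  (+0.0208+0.0171i)·(-0.1409-0.0480i)
Y_4^0(R⁻¹ n̂) = -0.073602+0.000000i

Re=-0.0736 Im=0.0000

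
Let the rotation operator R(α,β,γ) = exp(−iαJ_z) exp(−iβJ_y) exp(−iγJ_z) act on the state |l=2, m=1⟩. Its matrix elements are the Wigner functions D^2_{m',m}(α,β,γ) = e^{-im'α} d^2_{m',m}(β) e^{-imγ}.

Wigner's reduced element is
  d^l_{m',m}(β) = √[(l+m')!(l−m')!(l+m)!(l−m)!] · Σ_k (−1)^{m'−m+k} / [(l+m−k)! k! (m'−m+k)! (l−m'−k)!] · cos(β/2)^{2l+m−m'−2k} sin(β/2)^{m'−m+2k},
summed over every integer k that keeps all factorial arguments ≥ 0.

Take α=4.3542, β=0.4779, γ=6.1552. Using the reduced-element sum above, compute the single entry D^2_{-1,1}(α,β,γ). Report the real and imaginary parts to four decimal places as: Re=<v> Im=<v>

First d^2_{-1,1}(β=0.4779), then the phase factors e^{-i(-1)α} and e^{-i(1)γ}:
Half-angle: c=0.971587, s=0.236683. N=√(1·6·6·1)=6.000000
k: max(0,(1)−(-1))=2 … min(2+(1),2−(-1))=3
  k=2: (−1)^0·6.0000/(2)·0.9716^2·0.2367^2 = +0.158642
  k=3: (−1)^1·6.0000/(6)·0.9716^0·0.2367^4 = -0.003138
d^2_{-1,1}(0.4779) = +0.158642 -0.003138 = +0.155504
Attach z-rotation phases: D = e^{-i(-1)(4.3542)}·(+0.155504)·e^{-i(1)(6.1552)} = -0.035482-0.151401i

Re=-0.0355 Im=-0.1514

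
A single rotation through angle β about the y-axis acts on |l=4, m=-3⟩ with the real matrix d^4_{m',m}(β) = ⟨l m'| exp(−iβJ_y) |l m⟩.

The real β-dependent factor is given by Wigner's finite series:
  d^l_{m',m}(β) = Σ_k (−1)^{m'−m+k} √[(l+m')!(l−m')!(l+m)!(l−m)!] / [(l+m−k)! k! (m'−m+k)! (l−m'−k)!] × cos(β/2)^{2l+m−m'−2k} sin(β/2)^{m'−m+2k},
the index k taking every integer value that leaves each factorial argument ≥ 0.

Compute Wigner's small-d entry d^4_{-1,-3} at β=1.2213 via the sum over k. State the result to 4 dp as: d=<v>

d^4_{-1,-3}(β=1.2213) via Wigner's sum:
Half-angle: c=0.819275, s=0.573400. N=√(6·120·1·5040)=1904.940944
The bounds max(0,m−m')=0 and min(l+m,l−m')=1 give 2 terms
  k=0: (−1)^2·1904.9409/(240)·0.8193^6·0.5734^2 = +0.789161
  k=1: (−1)^3·1904.9409/(144)·0.8193^4·0.5734^4 = -0.644273
d^4_{-1,-3}(1.2213) = +0.789161 -0.644273 = +0.144888

d=0.1449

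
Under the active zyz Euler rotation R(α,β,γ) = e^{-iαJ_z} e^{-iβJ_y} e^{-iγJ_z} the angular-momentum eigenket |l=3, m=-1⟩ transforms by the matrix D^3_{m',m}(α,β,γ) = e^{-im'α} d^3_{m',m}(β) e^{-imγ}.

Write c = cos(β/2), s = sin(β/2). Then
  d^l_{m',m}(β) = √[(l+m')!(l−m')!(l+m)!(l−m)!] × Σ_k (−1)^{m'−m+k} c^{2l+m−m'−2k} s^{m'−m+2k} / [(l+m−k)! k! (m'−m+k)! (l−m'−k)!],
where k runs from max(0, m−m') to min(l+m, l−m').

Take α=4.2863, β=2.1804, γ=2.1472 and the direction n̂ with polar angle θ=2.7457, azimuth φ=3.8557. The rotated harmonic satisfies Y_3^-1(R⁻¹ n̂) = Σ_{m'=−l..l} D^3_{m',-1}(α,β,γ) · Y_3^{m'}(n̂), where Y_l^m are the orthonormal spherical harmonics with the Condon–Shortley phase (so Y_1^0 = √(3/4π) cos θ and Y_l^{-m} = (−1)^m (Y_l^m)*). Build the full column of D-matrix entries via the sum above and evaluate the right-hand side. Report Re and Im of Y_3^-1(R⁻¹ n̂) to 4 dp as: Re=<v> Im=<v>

Need the full column D^3_{m',-1} for m'=−3..3 at α=4.2863, β=2.1804, γ=2.1472.
cos(β/2)=0.462308, sin(β/2)=0.886719
d^3_{-3,-1}: single k=2 term ⇒ +0.139105;  D = -0.106226+0.089812i
d^3_{-2,-1}: k∈[1..2] ⇒ +0.059217 -0.435695 = -0.376479;  D = +0.102512+0.362253i
d^3_{-1,-1}: k∈[0..2] ⇒ +0.009763 -0.287335 +0.792791 = +0.515220;  D = +0.509410+0.077154i
d^3_{0,-1}: k∈[0..2] ⇒ -0.064869 +0.715921 -0.877916 = -0.226864;  D = +0.123644-0.190209i
d^3_{1,-1}: k∈[0..2] ⇒ +0.215501 -1.057055 +0.486091 = -0.355464;  D = +0.191312+0.299590i
d^3_{2,-1}: k∈[0..1] ⇒ -0.435695 +0.801424 = +0.365729;  D = +0.362037-0.051837i
d^3_{3,-1}: single k=0 term ⇒ +0.511745;  D = -0.143328+0.491263i
Y_3^{m'}(θ=2.7457,φ=3.8557) and Σ D·Y over m':
  (-0.1062+0.0898i)·(+0.0129+0.0201i)  (+0.1025+0.3623i)·(-0.0199+0.1388i)  (+0.5094+0.0772i)·(-0.3067+0.2658i)  (+0.1236-0.1902i)·(-0.4326+0.0000i)  (+0.1913+0.2996i)·(+0.3067+0.2658i)  (+0.3620-0.0518i)·(-0.0199-0.1388i)  (-0.1433+0.4913i)·(-0.0129+0.0201i)
Y_3^-1(R⁻¹ n̂) = -0.329134+0.284334i

Re=-0.3291 Im=0.2843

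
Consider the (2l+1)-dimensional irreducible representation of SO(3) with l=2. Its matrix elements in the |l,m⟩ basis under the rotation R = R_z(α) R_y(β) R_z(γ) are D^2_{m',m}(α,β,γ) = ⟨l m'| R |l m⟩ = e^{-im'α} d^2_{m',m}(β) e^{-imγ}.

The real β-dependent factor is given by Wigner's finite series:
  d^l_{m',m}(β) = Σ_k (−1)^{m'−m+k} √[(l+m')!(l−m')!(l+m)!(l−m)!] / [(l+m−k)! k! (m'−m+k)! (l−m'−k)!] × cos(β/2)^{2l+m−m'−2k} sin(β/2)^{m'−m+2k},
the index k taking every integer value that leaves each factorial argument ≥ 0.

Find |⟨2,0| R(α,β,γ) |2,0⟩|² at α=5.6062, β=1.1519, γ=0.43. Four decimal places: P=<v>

D^2_{0,0}(5.6062,1.1519,0.43) = e^{-i·0·5.6062}·d^2_{0,0}(1.1519)·e^{-i·0·0.43}. Compute d first:
With c≡cos(β/2)=0.838675 and s≡sin(β/2)=0.544632, N=[2·2·2·2]^{1/2}=4.000000
k∈{0,1,2} keeps every argument non-negative
  k=0: (−1)^0·4.0000/(4)·0.8387^4·0.5446^0 = +0.494738
  k=1: (−1)^1·4.0000/(1)·0.8387^2·0.5446^2 = -0.834552
  k=2: (−1)^2·4.0000/(4)·0.8387^0·0.5446^4 = +0.087986
d^2_{0,0}(1.1519) = +0.494738 -0.834552 +0.087986 = -0.251829
|D^2_{0,0}|² = |d^2_{0,0}(β)|² = (-0.251829)² = 0.063418 (the z-rotation phases have unit modulus)

P=0.0634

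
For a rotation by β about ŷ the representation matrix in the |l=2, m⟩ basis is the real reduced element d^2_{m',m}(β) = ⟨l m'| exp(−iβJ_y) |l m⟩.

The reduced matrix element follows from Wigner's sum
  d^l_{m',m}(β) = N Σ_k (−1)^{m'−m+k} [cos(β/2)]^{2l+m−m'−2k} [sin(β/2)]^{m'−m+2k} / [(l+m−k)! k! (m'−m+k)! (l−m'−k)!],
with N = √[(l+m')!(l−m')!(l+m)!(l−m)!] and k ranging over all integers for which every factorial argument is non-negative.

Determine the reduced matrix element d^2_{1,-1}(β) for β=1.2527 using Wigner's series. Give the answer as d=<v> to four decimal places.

d=0.5586

d^2_{1,-1}(β=1.2527) via Wigner's sum:
With c≡cos(β/2)=0.810172 and s≡sin(β/2)=0.586192, N=[6·1·1·6]^{1/2}=6.000000
The bounds max(0,m−m')=0 and min(l+m,l−m')=1 give 2 terms
  k=0: (−1)^2·6.0000/(2)·0.8102^2·0.5862^2 = +0.676636
  k=1: (−1)^3·6.0000/(6)·0.8102^0·0.5862^4 = -0.118075
d^2_{1,-1}(1.2527) = +0.676636 -0.118075 = +0.558561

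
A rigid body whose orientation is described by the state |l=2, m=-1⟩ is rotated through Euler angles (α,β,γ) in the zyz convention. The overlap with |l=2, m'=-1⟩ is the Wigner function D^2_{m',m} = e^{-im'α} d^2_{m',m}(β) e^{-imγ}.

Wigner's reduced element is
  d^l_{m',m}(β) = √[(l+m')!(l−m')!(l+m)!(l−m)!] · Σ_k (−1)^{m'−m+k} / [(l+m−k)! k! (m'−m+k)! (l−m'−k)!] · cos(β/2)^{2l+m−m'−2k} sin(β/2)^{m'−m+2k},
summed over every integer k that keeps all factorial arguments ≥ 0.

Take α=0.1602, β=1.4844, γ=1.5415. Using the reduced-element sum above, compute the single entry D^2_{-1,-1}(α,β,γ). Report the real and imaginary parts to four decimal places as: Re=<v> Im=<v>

First d^2_{-1,-1}(β=1.4844), then the phase factors e^{-i(-1)α} and e^{-i(-1)γ}:
Half-angle: c=0.736983, s=0.675911. N=√(1·6·1·6)=6.000000
Admissible k: 0..1 (factorial args all ≥0)
  k=0: (−1)^0·6.0000/(6)·0.7370^4·0.6759^0 = +0.295006
  k=1: (−1)^1·6.0000/(2)·0.7370^2·0.6759^2 = -0.744416
d^2_{-1,-1}(1.4844) = +0.295006 -0.744416 = -0.449410
Phases: e^{-i·(-1)·0.1602}=+0.987195+0.159516i, e^{-i·(-1)·1.5415}=+0.029292+0.999571i ⇒ D=+0.058662-0.445565i

Re=0.0587 Im=-0.4456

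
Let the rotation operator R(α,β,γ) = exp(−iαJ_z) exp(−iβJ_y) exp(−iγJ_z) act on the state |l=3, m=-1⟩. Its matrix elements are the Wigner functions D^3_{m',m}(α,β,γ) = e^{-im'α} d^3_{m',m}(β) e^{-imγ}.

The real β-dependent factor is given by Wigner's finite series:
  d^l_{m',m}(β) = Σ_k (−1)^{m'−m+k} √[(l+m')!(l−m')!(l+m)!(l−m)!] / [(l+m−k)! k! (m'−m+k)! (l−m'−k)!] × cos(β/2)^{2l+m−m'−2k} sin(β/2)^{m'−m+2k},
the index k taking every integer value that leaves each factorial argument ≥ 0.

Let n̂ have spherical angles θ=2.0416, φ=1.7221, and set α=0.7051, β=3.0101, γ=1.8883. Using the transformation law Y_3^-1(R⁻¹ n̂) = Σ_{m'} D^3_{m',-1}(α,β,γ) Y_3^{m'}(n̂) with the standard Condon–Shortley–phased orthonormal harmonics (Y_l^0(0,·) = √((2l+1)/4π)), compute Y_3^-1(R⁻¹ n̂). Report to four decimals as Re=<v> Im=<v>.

Need the full column D^3_{m',-1} for m'=−3..3 at α=0.7051, β=3.0101, γ=1.8883.
cos(β/2)=0.065699, sin(β/2)=0.997839
d^3_{-3,-1}: single k=2 term ⇒ +0.000072;  D = -0.000047-0.000055i
d^3_{-2,-1}: k∈[1..2] ⇒ +0.000004 -0.001782 = -0.001778;  D = +0.001756+0.000278i
d^3_{-1,-1}: k∈[0..2] ⇒ +0.000000 -0.000148 +0.025675 = +0.025527;  D = -0.021786+0.013303i
d^3_{0,-1}: k∈[0..2] ⇒ -0.000004 +0.002928 -0.225140 = -0.222216;  D = +0.069375-0.211109i
d^3_{1,-1}: k∈[0..2] ⇒ +0.000111 -0.034233 +0.987107 = +0.952985;  D = +0.360194+0.882292i
d^3_{2,-1}: k∈[0..1] ⇒ -0.001782 +0.205524 = +0.203742;  D = +0.180896+0.093740i
d^3_{3,-1}: single k=0 term ⇒ +0.016573;  D = +0.016148-0.003730i
Y_3^{m'}(θ=2.0416,φ=1.7221) and Σ D·Y over m':
  (-0.0000-0.0001i)·(+0.1295+0.2654i)  (+0.0018+0.0003i)·(+0.3515-0.1097i)  (-0.0218+0.0133i)·(-0.0012-0.0082i)  (+0.0694-0.2111i)·(+0.3337+0.0000i)  (+0.3602+0.8823i)·(+0.0012-0.0082i)  (+0.1809+0.0937i)·(+0.3515+0.1097i)  (+0.0161-0.0037i)·(-0.1295+0.2654i)
Y_3^-1(R⁻¹ n̂) = +0.083812-0.014680i

Re=0.0838 Im=-0.0147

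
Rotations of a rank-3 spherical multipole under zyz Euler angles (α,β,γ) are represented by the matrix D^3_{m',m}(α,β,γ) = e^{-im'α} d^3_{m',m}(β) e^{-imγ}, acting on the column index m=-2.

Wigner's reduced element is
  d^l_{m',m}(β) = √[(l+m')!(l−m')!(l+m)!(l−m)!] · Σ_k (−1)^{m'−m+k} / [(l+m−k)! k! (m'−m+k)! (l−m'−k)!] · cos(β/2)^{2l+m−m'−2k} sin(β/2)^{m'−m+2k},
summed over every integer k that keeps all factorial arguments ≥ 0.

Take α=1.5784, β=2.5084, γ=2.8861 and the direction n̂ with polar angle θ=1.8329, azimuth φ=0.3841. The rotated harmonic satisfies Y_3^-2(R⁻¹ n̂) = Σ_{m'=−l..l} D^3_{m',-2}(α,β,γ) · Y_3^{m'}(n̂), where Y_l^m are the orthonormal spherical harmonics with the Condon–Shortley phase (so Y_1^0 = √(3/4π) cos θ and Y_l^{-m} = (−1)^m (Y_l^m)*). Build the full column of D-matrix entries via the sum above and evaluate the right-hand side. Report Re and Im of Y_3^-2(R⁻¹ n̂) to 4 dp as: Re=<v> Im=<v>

Re=-0.3448 Im=0.0760

Need the full column D^3_{m',-2} for m'=−3..3 at α=1.5784, β=2.5084, γ=2.8861.
cos(β/2)=0.311334, sin(β/2)=0.950301
d^3_{-3,-2}: single k=1 term ⇒ +0.006809;  D = -0.003193-0.006013i
d^3_{-2,-2}: k∈[0..1] ⇒ +0.000911 -0.042423 = -0.041512;  D = +0.036514-0.019748i
d^3_{-1,-2}: k∈[0..1] ⇒ -0.008790 +0.163792 = +0.155002;  D = +0.074771+0.135775i
d^3_{0,-2}: k∈[0..1] ⇒ +0.046472 -0.432970 = -0.386498;  D = -0.337128+0.189012i
d^3_{1,-2}: k∈[0..1] ⇒ -0.163792 +0.763012 = +0.599220;  D = -0.297007-0.520434i
d^3_{2,-2}: k∈[0..1] ⇒ +0.395245 -0.736489 = -0.341243;  D = +0.295082-0.171388i
d^3_{3,-2}: single k=0 term ⇒ -0.591027;  D = -0.300717-0.508804i
Y_3^{m'}(θ=1.8329,φ=0.3841) and Σ D·Y over m':
  (-0.0032-0.0060i)·(+0.1528-0.3435i)  (+0.0365-0.0197i)·(-0.1777+0.1716i)  (+0.0748+0.1358i)·(-0.1922+0.0777i)  (-0.3371+0.1890i)·(+0.2576+0.0000i)  (-0.2970-0.5204i)·(+0.1922+0.0777i)  (+0.2951-0.1714i)·(-0.1777-0.1716i)  (-0.3007-0.5088i)·(-0.1528-0.3435i)
Y_3^-2(R⁻¹ n̂) = -0.344751+0.076042i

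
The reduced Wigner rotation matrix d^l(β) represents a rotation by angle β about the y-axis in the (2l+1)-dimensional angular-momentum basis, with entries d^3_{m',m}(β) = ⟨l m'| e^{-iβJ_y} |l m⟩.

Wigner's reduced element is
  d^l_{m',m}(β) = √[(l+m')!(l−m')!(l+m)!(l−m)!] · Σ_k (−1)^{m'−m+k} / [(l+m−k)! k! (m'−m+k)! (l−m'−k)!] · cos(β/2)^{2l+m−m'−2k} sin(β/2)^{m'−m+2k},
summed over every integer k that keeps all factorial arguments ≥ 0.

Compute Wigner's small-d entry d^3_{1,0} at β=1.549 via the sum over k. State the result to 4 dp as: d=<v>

d=0.4319

d^3_{1,0}(β=1.549) via Wigner's sum:
Half-angle: c=0.714771, s=0.699359. N=√(24·2·6·6)=41.569219
k: max(0,(0)−(1))=0 … min(3+(0),3−(1))=2
  k=0: (−1)^1·41.5692/(12)·0.7148^5·0.6994^1 = -0.451986
  k=1: (−1)^2·41.5692/(4)·0.7148^3·0.6994^3 = +1.298113
  k=2: (−1)^3·41.5692/(12)·0.7148^1·0.6994^5 = -0.414245
d^3_{1,0}(1.549) = -0.451986 +1.298113 -0.414245 = +0.431882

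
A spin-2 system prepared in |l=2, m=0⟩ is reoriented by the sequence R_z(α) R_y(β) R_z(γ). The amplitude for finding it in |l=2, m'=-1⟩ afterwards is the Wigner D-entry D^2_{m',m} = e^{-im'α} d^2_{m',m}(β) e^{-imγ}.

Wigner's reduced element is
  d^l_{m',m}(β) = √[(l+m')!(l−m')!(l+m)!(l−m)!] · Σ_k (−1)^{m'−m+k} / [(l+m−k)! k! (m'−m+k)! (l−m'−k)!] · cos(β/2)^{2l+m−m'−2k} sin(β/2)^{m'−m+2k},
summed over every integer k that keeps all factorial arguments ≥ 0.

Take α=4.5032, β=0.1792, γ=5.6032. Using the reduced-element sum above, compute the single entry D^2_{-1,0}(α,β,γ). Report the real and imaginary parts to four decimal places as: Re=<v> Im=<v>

D^2_{-1,0}(4.5032,0.1792,5.6032) = e^{-i·-1·4.5032}·d^2_{-1,0}(0.1792)·e^{-i·0·5.6032}. Compute d first:
Half-angle: c=0.995989, s=0.089480. N=√(1·6·2·2)=4.898979
Admissible k: 1..2 (factorial args all ≥0)
  k=1: (−1)^0·4.8990/(2)·0.9960^3·0.0895^1 = +0.216554
  k=2: (−1)^1·4.8990/(2)·0.9960^1·0.0895^3 = -0.001748
d^2_{-1,0}(0.1792) = +0.216554 -0.001748 = +0.214806
Phases: e^{-i·(-1)·4.5032}=-0.207667-0.978200i, e^{-i·(0)·5.6032}=+1.000000+0.000000i ⇒ D=-0.044608-0.210123i

Re=-0.0446 Im=-0.2101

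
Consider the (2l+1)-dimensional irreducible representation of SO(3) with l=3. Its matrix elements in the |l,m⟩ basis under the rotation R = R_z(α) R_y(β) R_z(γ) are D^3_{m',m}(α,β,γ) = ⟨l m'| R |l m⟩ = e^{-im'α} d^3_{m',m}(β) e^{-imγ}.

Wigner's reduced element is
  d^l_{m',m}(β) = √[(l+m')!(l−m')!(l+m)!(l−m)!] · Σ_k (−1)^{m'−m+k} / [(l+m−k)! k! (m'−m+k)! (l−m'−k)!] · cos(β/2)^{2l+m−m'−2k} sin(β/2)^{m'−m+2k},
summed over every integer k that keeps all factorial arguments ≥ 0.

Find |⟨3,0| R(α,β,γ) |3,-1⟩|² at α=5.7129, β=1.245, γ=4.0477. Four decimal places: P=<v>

P=0.0400

First d^3_{0,-1}(β=1.245), then the phase factors e^{-i(0)α} and e^{-i(-1)γ}:
Half-angle: c=0.812423, s=0.583068. N=√(6·6·2·24)=41.569219
The bounds max(0,m−m')=0 and min(l+m,l−m')=2 give 3 terms
  k=0: (−1)^1·41.5692/(12)·0.8124^5·0.5831^1 = -0.714861
  k=1: (−1)^2·41.5692/(4)·0.8124^3·0.5831^3 = +1.104630
  k=2: (−1)^3·41.5692/(12)·0.8124^1·0.5831^5 = -0.189657
d^3_{0,-1}(1.245) = -0.714861 +1.104630 -0.189657 = +0.200111
|D^3_{0,-1}|² = |d^3_{0,-1}(β)|² = (+0.200111)² = 0.040045 (the z-rotation phases have unit modulus)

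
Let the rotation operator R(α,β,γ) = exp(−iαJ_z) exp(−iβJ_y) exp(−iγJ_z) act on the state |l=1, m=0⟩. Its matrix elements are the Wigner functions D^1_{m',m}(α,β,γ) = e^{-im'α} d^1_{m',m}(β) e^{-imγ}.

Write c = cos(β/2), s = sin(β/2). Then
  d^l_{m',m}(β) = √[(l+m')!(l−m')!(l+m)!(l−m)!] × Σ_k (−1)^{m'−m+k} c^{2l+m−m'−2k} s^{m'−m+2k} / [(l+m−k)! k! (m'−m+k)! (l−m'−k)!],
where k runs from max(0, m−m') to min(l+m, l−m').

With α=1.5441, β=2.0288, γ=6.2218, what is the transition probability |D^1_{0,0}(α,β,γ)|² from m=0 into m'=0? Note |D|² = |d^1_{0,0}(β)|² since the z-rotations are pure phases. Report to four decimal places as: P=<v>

P=0.1955

First d^1_{0,0}(β=2.0288), then the phase factors e^{-i(0)α} and e^{-i(0)γ}:
Half-angle: c=0.528130, s=0.849164. N=√(1·1·1·1)=1.000000
k: max(0,(0)−(0))=0 … min(1+(0),1−(0))=1
  k=0: (−1)^0·1.0000/(1)·0.5281^2·0.8492^0 = +0.278921
  k=1: (−1)^1·1.0000/(1)·0.5281^0·0.8492^2 = -0.721079
d^1_{0,0}(2.0288) = +0.278921 -0.721079 = -0.442158
|D^1_{0,0}|² = |d^1_{0,0}(β)|² = (-0.442158)² = 0.195504 (the z-rotation phases have unit modulus)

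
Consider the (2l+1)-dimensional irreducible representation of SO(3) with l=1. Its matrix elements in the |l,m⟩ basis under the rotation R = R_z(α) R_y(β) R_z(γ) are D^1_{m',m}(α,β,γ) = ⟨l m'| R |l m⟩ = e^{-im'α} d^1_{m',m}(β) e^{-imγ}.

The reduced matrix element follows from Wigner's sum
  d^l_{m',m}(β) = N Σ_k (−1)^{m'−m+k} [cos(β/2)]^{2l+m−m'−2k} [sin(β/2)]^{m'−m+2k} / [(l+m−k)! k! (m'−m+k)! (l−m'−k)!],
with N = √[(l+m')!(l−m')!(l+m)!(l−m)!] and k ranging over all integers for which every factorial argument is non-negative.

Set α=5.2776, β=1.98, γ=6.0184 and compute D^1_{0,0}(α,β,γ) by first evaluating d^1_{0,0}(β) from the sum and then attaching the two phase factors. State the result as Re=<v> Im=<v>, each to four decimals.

Re=-0.3979 Im=0.0000

Split into d^1_{0,0}(β=1.98) × two z-phases.
Half-angle: c=0.548690, s=0.836026. N=√(1·1·1·1)=1.000000
Admissible k: 0..1 (factorial args all ≥0)
  k=0: (−1)^0·1.0000/(1)·0.5487^2·0.8360^0 = +0.301061
  k=1: (−1)^1·1.0000/(1)·0.5487^0·0.8360^2 = -0.698939
d^1_{0,0}(1.98) = +0.301061 -0.698939 = -0.397879
Attach z-rotation phases: D = e^{-i(0)(5.2776)}·(-0.397879)·e^{-i(0)(6.0184)} = -0.397879+0.000000i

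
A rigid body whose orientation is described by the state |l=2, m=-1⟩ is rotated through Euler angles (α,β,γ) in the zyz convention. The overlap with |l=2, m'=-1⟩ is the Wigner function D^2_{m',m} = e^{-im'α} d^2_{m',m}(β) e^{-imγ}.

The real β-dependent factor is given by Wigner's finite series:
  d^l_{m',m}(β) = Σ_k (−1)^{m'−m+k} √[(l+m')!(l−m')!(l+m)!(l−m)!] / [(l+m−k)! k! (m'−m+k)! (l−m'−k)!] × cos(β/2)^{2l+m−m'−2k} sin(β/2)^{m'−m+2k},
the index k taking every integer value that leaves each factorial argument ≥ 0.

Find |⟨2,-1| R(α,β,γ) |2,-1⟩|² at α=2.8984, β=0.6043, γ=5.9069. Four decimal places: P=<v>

P=0.3465

D^2_{-1,-1}(2.8984,0.6043,5.9069) = e^{-i·-1·2.8984}·d^2_{-1,-1}(0.6043)·e^{-i·-1·5.9069}. Compute d first:
Half-angle: c=0.954699, s=0.297573. N=√(1·6·1·6)=6.000000
k: max(0,(-1)−(-1))=0 … min(2+(-1),2−(-1))=1
  k=0: (−1)^0·6.0000/(6)·0.9547^4·0.2976^0 = +0.830741
  k=1: (−1)^1·6.0000/(2)·0.9547^2·0.2976^2 = -0.242127
d^2_{-1,-1}(0.6043) = +0.830741 -0.242127 = +0.588614
|D^2_{-1,-1}|² = |d^2_{-1,-1}(β)|² = (+0.588614)² = 0.346467 (the z-rotation phases have unit modulus)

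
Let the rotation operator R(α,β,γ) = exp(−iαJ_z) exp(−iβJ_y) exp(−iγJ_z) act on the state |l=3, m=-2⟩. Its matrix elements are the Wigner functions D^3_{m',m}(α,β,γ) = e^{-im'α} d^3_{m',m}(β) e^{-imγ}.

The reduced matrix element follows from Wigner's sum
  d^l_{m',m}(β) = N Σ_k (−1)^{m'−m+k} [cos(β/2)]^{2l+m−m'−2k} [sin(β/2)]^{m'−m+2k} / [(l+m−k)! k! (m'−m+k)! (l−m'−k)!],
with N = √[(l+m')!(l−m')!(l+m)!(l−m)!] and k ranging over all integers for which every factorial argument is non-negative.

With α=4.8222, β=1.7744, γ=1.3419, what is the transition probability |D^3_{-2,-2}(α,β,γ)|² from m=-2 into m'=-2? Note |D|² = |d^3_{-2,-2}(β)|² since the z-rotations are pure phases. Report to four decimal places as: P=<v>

D^3_{-2,-2}(4.8222,1.7744,1.3419) = e^{-i·-2·4.8222}·d^3_{-2,-2}(1.7744)·e^{-i·-2·1.3419}. Compute d first:
Half-angle: c=0.631585, s=0.775306. N=√(1·120·1·120)=120.000000
k: max(0,(-2)−(-2))=0 … min(3+(-2),3−(-2))=1
  k=0: (−1)^0·120.0000/(120)·0.6316^6·0.7753^0 = +0.063473
  k=1: (−1)^1·120.0000/(24)·0.6316^4·0.7753^2 = -0.478239
d^3_{-2,-2}(1.7744) = +0.063473 -0.478239 = -0.414765
|D^3_{-2,-2}|² = |d^3_{-2,-2}(β)|² = (-0.414765)² = 0.172030 (the z-rotation phases have unit modulus)

P=0.1720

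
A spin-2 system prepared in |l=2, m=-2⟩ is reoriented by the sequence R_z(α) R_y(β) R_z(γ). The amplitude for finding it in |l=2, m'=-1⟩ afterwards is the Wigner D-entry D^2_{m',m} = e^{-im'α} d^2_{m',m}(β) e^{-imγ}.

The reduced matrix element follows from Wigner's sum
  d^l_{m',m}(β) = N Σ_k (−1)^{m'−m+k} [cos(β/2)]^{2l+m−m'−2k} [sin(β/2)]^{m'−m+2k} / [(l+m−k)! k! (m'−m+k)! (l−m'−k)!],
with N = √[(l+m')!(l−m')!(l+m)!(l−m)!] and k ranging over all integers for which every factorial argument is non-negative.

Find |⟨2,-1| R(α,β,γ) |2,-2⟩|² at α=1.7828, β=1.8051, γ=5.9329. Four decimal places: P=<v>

P=0.1394

Split into d^2_{-1,-2}(β=1.8051) × two z-phases.
With c≡cos(β/2)=0.619610 and s≡sin(β/2)=0.784909, N=[1·6·1·24]^{1/2}=12.000000
The bounds max(0,m−m')=0 and min(l+m,l−m')=0 give 1 term
  k=0: (−1)^1·12.0000/(6)·0.6196^3·0.7849^1 = -0.373427
d^2_{-1,-2}(1.8051) = -0.373427
|D^2_{-1,-2}|² = |d^2_{-1,-2}(β)|² = (-0.373427)² = 0.139448 (the z-rotation phases have unit modulus)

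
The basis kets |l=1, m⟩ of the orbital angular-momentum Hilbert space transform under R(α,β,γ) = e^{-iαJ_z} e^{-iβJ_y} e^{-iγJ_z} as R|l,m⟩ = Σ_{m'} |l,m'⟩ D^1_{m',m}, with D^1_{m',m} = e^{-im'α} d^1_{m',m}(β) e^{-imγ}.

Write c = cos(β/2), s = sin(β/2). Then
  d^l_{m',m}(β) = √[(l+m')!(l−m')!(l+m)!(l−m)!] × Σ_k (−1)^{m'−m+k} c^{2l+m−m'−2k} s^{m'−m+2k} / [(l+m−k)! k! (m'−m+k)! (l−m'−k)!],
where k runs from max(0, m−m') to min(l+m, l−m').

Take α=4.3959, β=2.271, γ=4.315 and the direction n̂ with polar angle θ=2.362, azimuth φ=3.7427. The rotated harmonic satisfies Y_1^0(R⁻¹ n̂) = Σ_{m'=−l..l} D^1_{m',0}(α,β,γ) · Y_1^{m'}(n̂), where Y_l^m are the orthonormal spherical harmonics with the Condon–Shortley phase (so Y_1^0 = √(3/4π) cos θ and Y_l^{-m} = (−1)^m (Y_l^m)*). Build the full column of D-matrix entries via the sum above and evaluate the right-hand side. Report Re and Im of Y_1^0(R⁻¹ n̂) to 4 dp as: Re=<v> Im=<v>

Need the full column D^1_{m',0} for m'=−1..1 at α=4.3959, β=2.271, γ=4.315.
cos(β/2)=0.421679, sin(β/2)=0.906745
d^1_{-1,0}: single k=1 term ⇒ +0.540732;  D = -0.168293-0.513876i
d^1_{0,0}: k∈[0..1] ⇒ +0.177813 -0.822187 = -0.644373;  D = -0.644373+0.000000i
d^1_{1,0}: single k=0 term ⇒ -0.540732;  D = +0.168293-0.513876i
Y_1^{m'}(θ=2.362,φ=3.7427) and Σ D·Y over m':
  (-0.1683-0.5139i)·(-0.2003+0.1374i)  (-0.6444+0.0000i)·(-0.3475+0.0000i)  (+0.1683-0.5139i)·(+0.2003+0.1374i)
Y_1^0(R⁻¹ n̂) = +0.432509+0.000000i

Re=0.4325 Im=0.0000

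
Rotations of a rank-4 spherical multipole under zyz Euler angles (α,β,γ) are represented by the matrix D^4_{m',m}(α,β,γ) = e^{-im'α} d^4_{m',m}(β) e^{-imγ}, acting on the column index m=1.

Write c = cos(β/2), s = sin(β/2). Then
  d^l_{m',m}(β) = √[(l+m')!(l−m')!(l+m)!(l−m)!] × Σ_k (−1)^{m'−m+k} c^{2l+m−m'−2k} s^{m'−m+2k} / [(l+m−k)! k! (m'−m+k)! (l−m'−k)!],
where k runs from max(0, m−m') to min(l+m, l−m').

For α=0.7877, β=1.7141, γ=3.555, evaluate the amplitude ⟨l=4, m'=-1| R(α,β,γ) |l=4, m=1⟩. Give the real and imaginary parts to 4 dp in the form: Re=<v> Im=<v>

First d^4_{-1,1}(β=1.7141), then the phase factors e^{-i(-1)α} and e^{-i(1)γ}:
c=cos(1.7141/2)=0.654670, s=sin(1.7141/2)=0.755915; N=√[6·120·120·6]=720.000000
The bounds max(0,m−m')=2 and min(l+m,l−m')=5 give 4 terms
  k=2: (−1)^0·720.0000/(72)·0.6547^6·0.7559^2 = +0.449864
  k=3: (−1)^1·720.0000/(24)·0.6547^4·0.7559^4 = -1.799296
  k=4: (−1)^2·720.0000/(48)·0.6547^2·0.7559^6 = +1.199424
  k=5: (−1)^3·720.0000/(720)·0.6547^0·0.7559^8 = -0.106606
d^4_{-1,1}(1.7141) = +0.449864 -1.799296 +1.199424 -0.106606 = -0.256614
Attach z-rotation phases: D = e^{-i(-1)(0.7877)}·(-0.256614)·e^{-i(1)(3.555)} = +0.238848+0.093822i

Re=0.2388 Im=0.0938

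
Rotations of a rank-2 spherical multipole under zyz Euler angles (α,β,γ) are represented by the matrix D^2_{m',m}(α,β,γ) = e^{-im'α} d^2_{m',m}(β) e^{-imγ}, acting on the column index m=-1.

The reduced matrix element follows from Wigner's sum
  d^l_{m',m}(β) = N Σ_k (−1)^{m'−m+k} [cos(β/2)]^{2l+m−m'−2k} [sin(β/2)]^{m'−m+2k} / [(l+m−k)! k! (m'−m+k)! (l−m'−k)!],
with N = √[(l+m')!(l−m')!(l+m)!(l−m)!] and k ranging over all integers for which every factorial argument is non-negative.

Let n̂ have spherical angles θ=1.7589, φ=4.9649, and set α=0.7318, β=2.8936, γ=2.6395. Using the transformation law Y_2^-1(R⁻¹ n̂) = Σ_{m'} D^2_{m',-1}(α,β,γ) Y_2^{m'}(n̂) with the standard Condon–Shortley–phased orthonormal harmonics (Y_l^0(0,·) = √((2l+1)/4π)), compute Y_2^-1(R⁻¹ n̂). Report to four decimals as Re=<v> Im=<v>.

Re=-0.0457 Im=-0.0287

Need the full column D^2_{m',-1} for m'=−2..2 at α=0.7318, β=2.8936, γ=2.6395.
cos(β/2)=0.123679, sin(β/2)=0.992322
d^2_{-2,-1}: single k=1 term ⇒ +0.003755;  D = -0.002149-0.003079i
d^2_{-1,-1}: k∈[0..1] ⇒ +0.000234 -0.045187 = -0.044953;  D = +0.043773+0.010236i
d^2_{0,-1}: k∈[0..1] ⇒ -0.004598 +0.296026 = +0.291427;  D = -0.255458+0.140252i
d^2_{1,-1}: k∈[0..1] ⇒ +0.045187 -0.969641 = -0.924454;  D = +0.305593-0.872483i
d^2_{2,-1}: single k=0 term ⇒ -0.241704;  D = -0.092987-0.223101i
Y_2^{m'}(θ=1.7589,φ=4.9649) and Σ D·Y over m':
  (-0.0021-0.0031i)·(-0.3262+0.1804i)  (+0.0438+0.0102i)·(-0.0355-0.1374i)  (-0.2555+0.1403i)·(-0.2823+0.0000i)  (+0.3056-0.8725i)·(+0.0355-0.1374i)  (-0.0930-0.2231i)·(-0.3262-0.1804i)
Y_2^-1(R⁻¹ n̂) = -0.045731-0.028729i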